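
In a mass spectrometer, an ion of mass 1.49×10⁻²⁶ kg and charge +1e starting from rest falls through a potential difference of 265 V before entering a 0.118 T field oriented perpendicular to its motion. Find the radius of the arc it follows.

Acceleration: |q|V = ½mv² ⇒ v = √(2|q|V/m) = √(2·1.602×10⁻¹⁹·265/1.49×10⁻²⁶) ≈ 7.549×10⁴ m/s.
In the field: r = mv/(|q|B) = (1.49×10⁻²⁶)(7.549×10⁴)/((1.602×10⁻¹⁹)(0.118)) ≈ 0.0595 m.

r ≈ 0.0595 m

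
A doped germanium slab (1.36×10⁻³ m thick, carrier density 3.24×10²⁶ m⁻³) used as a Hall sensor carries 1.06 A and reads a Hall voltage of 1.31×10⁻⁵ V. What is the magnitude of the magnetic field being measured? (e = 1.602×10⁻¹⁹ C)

B ≈ 0.872 T

From V_H = IB/(n e t), B = V_H n e t / I.
B = (1.31×10⁻⁵)(3.24×10²⁶)(1.602×10⁻¹⁹)(1.36×10⁻³)/1.06 ≈ 0.872 T.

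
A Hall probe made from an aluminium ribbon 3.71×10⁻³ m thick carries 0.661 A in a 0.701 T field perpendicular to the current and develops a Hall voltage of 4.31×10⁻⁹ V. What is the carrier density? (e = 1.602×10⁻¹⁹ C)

From V_H = IB/(n e t), n = IB/(V_H e t).
n = (0.661)(0.701)/((4.31×10⁻⁹)(1.602×10⁻¹⁹)(3.71×10⁻³)) ≈ 1.81×10²⁹ m⁻³.

n ≈ 1.81×10²⁹ m⁻³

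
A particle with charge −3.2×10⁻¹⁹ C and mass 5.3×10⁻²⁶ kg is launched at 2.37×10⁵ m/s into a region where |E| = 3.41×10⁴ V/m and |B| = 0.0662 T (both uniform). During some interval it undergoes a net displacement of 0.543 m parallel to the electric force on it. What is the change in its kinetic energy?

The magnetic force is always ⟂ v and does no work; only the electric force changes KE.
ΔKE = F_E · d = |q|E d = (3.2×10⁻¹⁹)(3.41×10⁴)(0.543) ≈ 5.93×10⁻¹⁵ J.

ΔKE ≈ 5.93×10⁻¹⁵ J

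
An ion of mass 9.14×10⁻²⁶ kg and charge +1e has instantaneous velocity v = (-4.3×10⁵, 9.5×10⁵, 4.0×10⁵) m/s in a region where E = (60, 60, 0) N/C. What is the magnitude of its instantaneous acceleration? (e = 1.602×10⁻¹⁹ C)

|a| ≈ 1.49×10⁸ m/s²

Only an electric field acts, so F = qE = (1.602×10⁻¹⁹ C)·(60.0, 60.0, 0) = (9.61×10⁻¹⁸, 9.61×10⁻¹⁸, 0) N.
|a| = |F|/m = 1.359×10⁻¹⁷/9.14×10⁻²⁶ ≈ 1.49×10⁸ m/s².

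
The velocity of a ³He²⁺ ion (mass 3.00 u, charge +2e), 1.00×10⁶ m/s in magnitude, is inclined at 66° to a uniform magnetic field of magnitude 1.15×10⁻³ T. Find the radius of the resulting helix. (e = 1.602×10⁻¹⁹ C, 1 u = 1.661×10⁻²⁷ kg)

v⊥ = v sinθ = 1.00×10⁶·sin66° ≈ 9.135×10⁵ m/s.
r = m v⊥/(|q|B) = (4.983×10⁻²⁷)(9.135×10⁵)/((3.204×10⁻¹⁹)(1.15×10⁻³)) ≈ 12.4 m.

r ≈ 12.4 m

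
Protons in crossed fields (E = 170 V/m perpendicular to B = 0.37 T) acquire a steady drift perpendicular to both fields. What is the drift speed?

In crossed fields the guiding centre drifts at v_d = |E×B|/B² = E/B, independent of charge and mass.
v_d = 170/0.37 = 460 m/s.

v_d ≈ 460 m/s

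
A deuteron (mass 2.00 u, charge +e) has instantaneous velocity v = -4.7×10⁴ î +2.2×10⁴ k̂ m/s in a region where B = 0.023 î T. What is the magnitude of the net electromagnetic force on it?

|F| ≈ 8.11×10⁻¹⁷ N

v×B = (0, 506, 0) N/C.
F = q v×B = (1.602×10⁻¹⁹ C)·(0, 506, 0) = (0, 8.11×10⁻¹⁷, 0) N.
|F| = 8.11×10⁻¹⁷ N.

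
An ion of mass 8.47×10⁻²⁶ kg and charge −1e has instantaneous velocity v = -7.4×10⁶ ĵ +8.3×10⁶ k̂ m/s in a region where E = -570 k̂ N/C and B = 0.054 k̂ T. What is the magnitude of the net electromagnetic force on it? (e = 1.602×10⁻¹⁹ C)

v×B = (-4.00×10⁵, 0, 0) N/C.
E + v×B = (-4.00×10⁵, 0, -570) N/C.
F = q(E + v×B) = (−1.602×10⁻¹⁹ C)·(-4.00×10⁵, 0, -570) = (6.40×10⁻¹⁴, 0, 9.13×10⁻¹⁷) N.
|F| = 6.40×10⁻¹⁴ N.

|F| ≈ 6.40×10⁻¹⁴ N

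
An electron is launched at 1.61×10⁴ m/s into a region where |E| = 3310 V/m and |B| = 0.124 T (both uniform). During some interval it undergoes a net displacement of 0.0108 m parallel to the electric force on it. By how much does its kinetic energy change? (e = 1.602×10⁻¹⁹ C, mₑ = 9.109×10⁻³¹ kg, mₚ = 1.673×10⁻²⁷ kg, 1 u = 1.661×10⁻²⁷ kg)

ΔKE ≈ 5.73×10⁻¹⁸ J

The magnetic force is always ⟂ v and does no work; only the electric force changes KE.
ΔKE = F_E · d = |q|E d = (1.602×10⁻¹⁹)(3310)(0.0108) ≈ 5.73×10⁻¹⁸ J.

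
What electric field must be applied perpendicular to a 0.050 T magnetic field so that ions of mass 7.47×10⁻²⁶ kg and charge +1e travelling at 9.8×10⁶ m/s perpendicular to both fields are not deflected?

For straight-line motion qE = qvB, so E = vB.
E = 9.8×10⁶ × 0.050 = 4.9×10⁵ V/m.

E = 4.9×10⁵ V/m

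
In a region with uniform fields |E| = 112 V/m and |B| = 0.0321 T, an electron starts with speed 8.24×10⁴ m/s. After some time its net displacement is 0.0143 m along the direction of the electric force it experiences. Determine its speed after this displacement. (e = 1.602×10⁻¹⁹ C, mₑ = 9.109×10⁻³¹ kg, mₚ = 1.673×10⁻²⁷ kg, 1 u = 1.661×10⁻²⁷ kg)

B does no work; ΔKE = |q|E d.
½mv_f² = ½mv₀² + |q|Ed = ½(9.109×10⁻³¹)(8.24×10⁴)² + (1.602×10⁻¹⁹)(112)(0.0143) ≈ 3.092×10⁻²¹ J + 2.566×10⁻¹⁹ J ≈ 2.597×10⁻¹⁹ J.
v_f = √(2·2.597×10⁻¹⁹/9.109×10⁻³¹) ≈ 7.55×10⁵ m/s.

v_f ≈ 7.55×10⁵ m/s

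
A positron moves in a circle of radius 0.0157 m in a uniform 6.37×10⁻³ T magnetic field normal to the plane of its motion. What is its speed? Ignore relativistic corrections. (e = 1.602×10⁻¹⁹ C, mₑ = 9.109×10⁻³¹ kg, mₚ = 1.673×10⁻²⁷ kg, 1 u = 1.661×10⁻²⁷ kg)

v ≈ 1.76×10⁷ m/s

From |q|vB = mv²/r, v = |q|Br/m.
v = (1.602×10⁻¹⁹)(6.37×10⁻³)(0.0157)/9.109×10⁻³¹ ≈ 1.76×10⁷ m/s.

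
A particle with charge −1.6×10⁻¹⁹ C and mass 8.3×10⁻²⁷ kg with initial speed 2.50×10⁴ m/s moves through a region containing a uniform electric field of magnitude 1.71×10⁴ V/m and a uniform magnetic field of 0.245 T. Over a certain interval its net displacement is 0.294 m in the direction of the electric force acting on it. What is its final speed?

B does no work; ΔKE = |q|E d.
½mv_f² = ½mv₀² + |q|Ed = ½(8.3×10⁻²⁷)(2.50×10⁴)² + (1.6×10⁻¹⁹)(1.71×10⁴)(0.294) ≈ 2.594×10⁻¹⁸ J + 8.044×10⁻¹⁶ J ≈ 8.070×10⁻¹⁶ J.
v_f = √(2·8.070×10⁻¹⁶/8.3×10⁻²⁷) ≈ 4.41×10⁵ m/s.

v_f ≈ 4.41×10⁵ m/s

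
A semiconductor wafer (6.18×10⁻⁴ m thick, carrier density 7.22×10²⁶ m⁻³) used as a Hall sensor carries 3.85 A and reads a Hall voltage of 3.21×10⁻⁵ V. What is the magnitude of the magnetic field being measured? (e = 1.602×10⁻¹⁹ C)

B ≈ 0.596 T

From V_H = IB/(n e t), B = V_H n e t / I.
B = (3.21×10⁻⁵)(7.22×10²⁶)(1.602×10⁻¹⁹)(6.18×10⁻⁴)/3.85 ≈ 0.596 T.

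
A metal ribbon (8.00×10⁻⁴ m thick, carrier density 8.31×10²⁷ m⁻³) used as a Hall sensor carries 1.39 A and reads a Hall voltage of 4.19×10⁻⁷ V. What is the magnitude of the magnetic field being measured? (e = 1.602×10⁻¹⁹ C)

From V_H = IB/(n e t), B = V_H n e t / I.
B = (4.19×10⁻⁷)(8.31×10²⁷)(1.602×10⁻¹⁹)(8.00×10⁻⁴)/1.39 ≈ 0.321 T.

B ≈ 0.321 T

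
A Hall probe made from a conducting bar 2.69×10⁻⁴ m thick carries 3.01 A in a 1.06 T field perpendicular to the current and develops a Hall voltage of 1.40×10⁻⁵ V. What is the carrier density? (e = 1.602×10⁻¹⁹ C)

n ≈ 5.29×10²⁷ m⁻³

From V_H = IB/(n e t), n = IB/(V_H e t).
n = (3.01)(1.06)/((1.40×10⁻⁵)(1.602×10⁻¹⁹)(2.69×10⁻⁴)) ≈ 5.29×10²⁷ m⁻³.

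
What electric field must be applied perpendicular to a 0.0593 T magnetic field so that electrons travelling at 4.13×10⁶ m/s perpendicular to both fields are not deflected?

For straight-line motion qE = qvB, so E = vB.
E = 4.13×10⁶ × 0.0593 = 2.45×10⁵ V/m.

E = 2.45×10⁵ V/m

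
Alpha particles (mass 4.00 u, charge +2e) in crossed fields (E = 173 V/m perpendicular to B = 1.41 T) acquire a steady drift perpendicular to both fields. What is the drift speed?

The E×B drift speed is v_d = E/B.
v_d = 173/1.41 = 123 m/s.

v_d ≈ 123 m/s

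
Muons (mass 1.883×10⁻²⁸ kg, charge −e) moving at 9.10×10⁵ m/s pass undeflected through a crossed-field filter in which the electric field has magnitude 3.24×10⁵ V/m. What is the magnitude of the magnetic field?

B = 0.356 T

Balance of forces in the selector: qE = qvB ⇒ B = E/v.
B = 3.24×10⁵/9.10×10⁵ = 0.356 T.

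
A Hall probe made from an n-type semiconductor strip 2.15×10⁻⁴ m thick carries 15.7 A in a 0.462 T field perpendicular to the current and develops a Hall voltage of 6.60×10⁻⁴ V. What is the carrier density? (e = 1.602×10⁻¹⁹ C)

From V_H = IB/(n e t), n = IB/(V_H e t).
n = (15.7)(0.462)/((6.60×10⁻⁴)(1.602×10⁻¹⁹)(2.15×10⁻⁴)) ≈ 3.19×10²⁶ m⁻³.

n ≈ 3.19×10²⁶ m⁻³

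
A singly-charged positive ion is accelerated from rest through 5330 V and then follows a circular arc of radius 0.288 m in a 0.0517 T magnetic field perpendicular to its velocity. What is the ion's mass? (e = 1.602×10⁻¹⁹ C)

m ≈ 3.33×10⁻²⁷ kg

Combine |q|V = ½mv² and r = mv/(|q|B): eliminate v to get m = qB²r²/(2V).
m = (1.602×10⁻¹⁹)(0.0517)²(0.288)²/(2·5330) ≈ 3.33×10⁻²⁷ kg.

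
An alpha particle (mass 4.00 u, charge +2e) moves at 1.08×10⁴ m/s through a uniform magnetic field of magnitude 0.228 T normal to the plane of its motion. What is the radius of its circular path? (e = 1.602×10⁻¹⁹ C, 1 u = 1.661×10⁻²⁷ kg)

r ≈ 9.82×10⁻⁴ m

The magnetic force provides the centripetal force: |q|vB = mv²/r.
r = mv/(|q|B) = (6.644×10⁻²⁷)(1.08×10⁴)/((3.204×10⁻¹⁹)(0.228)) ≈ 9.82×10⁻⁴ m.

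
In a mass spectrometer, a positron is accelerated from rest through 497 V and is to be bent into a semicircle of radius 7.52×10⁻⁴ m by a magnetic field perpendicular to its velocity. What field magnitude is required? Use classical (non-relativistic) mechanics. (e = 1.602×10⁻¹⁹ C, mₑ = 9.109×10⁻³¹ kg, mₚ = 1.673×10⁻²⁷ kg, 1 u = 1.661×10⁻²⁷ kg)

B ≈ 0.100 T

v = √(2|q|V/m) = √(2·1.602×10⁻¹⁹·497/9.109×10⁻³¹) ≈ 1.322×10⁷ m/s.
B = mv/(|q|r) = (9.109×10⁻³¹)(1.322×10⁷)/((1.602×10⁻¹⁹)(7.52×10⁻⁴)) ≈ 0.100 T.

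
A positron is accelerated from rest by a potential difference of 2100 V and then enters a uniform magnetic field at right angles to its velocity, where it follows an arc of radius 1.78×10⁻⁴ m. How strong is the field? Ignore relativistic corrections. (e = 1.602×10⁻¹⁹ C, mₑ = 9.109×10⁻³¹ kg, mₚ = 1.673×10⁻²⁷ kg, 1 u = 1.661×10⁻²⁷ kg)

B ≈ 0.868 T

v = √(2|q|V/m) = √(2·1.602×10⁻¹⁹·2100/9.109×10⁻³¹) ≈ 2.718×10⁷ m/s.
B = mv/(|q|r) = (9.109×10⁻³¹)(2.718×10⁷)/((1.602×10⁻¹⁹)(1.78×10⁻⁴)) ≈ 0.868 T.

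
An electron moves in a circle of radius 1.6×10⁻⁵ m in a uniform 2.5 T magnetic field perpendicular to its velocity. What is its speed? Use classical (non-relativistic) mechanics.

v ≈ 7.0×10⁶ m/s

From |q|vB = mv²/r, v = |q|Br/m.
v = (1.602×10⁻¹⁹)(2.5)(1.6×10⁻⁵)/9.109×10⁻³¹ ≈ 7.0×10⁶ m/s.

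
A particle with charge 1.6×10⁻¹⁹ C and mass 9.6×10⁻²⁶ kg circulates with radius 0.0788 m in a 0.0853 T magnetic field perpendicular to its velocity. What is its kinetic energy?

v = |q|Br/m, then KE = ½mv² = (qBr)²/(2m).
v = (1.6×10⁻¹⁹)(0.0853)(0.0788)/9.6×10⁻²⁶ ≈ 1.120×10⁴ m/s.
KE = ½(9.6×10⁻²⁶)(1.120×10⁴)² ≈ 6.02×10⁻¹⁸ J = 37.6 eV.

KE ≈ 37.6 eV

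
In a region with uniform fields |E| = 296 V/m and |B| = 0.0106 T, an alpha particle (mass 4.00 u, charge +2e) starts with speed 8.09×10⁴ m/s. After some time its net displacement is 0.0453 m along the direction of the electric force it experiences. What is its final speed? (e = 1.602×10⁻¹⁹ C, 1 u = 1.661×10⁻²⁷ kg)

v_f ≈ 8.85×10⁴ m/s

B does no work; ΔKE = |q|E d.
½mv_f² = ½mv₀² + |q|Ed = ½(6.644×10⁻²⁷)(8.09×10⁴)² + (3.204×10⁻¹⁹)(296)(0.0453) ≈ 2.174×10⁻¹⁷ J + 4.296×10⁻¹⁸ J ≈ 2.604×10⁻¹⁷ J.
v_f = √(2·2.604×10⁻¹⁷/6.644×10⁻²⁷) ≈ 8.85×10⁴ m/s.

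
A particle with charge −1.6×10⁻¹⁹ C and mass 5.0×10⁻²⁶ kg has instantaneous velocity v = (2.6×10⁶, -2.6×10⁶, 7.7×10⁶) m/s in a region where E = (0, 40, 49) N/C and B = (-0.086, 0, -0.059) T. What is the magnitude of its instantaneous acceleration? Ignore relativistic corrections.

v×B = (1.53×10⁵, -5.09×10⁵, -2.24×10⁵) N/C.
E + v×B = (1.53×10⁵, -5.09×10⁵, -2.24×10⁵) N/C.
F = q(E + v×B) = (−1.6×10⁻¹⁹ C)·(1.53×10⁵, -5.09×10⁵, -2.24×10⁵) = (-2.45×10⁻¹⁴, 8.14×10⁻¹⁴, 3.58×10⁻¹⁴) N.
|a| = |F|/m = 9.224×10⁻¹⁴/5.0×10⁻²⁶ ≈ 1.84×10¹² m/s².

|a| ≈ 1.84×10¹² m/s²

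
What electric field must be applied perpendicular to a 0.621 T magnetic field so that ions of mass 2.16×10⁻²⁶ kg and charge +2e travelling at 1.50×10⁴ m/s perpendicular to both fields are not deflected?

E = 9320 V/m

For straight-line motion qE = qvB, so E = vB.
E = 1.50×10⁴ × 0.621 = 9320 V/m.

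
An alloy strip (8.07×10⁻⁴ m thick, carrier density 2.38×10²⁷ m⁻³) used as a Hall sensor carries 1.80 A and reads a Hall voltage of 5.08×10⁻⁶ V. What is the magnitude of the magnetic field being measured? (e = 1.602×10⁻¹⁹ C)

From V_H = IB/(n e t), B = V_H n e t / I.
B = (5.08×10⁻⁶)(2.38×10²⁷)(1.602×10⁻¹⁹)(8.07×10⁻⁴)/1.80 ≈ 0.868 T.

B ≈ 0.868 T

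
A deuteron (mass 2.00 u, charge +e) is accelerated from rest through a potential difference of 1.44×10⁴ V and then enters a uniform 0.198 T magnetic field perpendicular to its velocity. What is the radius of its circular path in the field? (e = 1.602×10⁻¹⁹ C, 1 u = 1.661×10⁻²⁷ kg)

Acceleration: |q|V = ½mv² ⇒ v = √(2|q|V/m) = √(2·1.602×10⁻¹⁹·1.44×10⁴/3.322×10⁻²⁷) ≈ 1.178×10⁶ m/s.
In the field: r = mv/(|q|B) = (3.322×10⁻²⁷)(1.178×10⁶)/((1.602×10⁻¹⁹)(0.198)) ≈ 0.123 m.

r ≈ 0.123 m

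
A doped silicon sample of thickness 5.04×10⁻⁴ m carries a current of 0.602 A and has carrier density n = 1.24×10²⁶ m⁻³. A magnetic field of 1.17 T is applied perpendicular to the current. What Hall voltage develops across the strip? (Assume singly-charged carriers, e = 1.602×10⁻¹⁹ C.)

V_H ≈ 7.04×10⁻⁵ V

V_H = IB/(n e t).
V_H = (0.602)(1.17)/((1.24×10²⁶)(1.602×10⁻¹⁹)(5.04×10⁻⁴)) ≈ 7.04×10⁻⁵ V.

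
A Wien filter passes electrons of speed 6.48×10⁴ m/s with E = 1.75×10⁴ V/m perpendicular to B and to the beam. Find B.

Balance of forces in the selector: qE = qvB ⇒ B = E/v.
B = 1.75×10⁴/6.48×10⁴ = 0.270 T.

B = 0.270 T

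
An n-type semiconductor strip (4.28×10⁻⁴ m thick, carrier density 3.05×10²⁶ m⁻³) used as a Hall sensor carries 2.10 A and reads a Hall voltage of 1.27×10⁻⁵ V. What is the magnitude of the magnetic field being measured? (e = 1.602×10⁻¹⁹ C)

From V_H = IB/(n e t), B = V_H n e t / I.
B = (1.27×10⁻⁵)(3.05×10²⁶)(1.602×10⁻¹⁹)(4.28×10⁻⁴)/2.10 ≈ 0.126 T.

B ≈ 0.126 T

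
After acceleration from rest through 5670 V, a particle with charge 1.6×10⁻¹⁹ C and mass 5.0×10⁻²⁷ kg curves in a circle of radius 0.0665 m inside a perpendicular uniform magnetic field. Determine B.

v = √(2|q|V/m) = √(2·1.6×10⁻¹⁹·5670/5.0×10⁻²⁷) ≈ 6.024×10⁵ m/s.
B = mv/(|q|r) = (5.0×10⁻²⁷)(6.024×10⁵)/((1.6×10⁻¹⁹)(0.0665)) ≈ 0.283 T.

B ≈ 0.283 T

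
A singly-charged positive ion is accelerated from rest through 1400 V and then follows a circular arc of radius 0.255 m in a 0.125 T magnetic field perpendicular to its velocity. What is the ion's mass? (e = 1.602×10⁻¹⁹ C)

Combine |q|V = ½mv² and r = mv/(|q|B): eliminate v to get m = qB²r²/(2V).
m = (1.602×10⁻¹⁹)(0.125)²(0.255)²/(2·1400) ≈ 5.81×10⁻²⁶ kg.

m ≈ 5.81×10⁻²⁶ kg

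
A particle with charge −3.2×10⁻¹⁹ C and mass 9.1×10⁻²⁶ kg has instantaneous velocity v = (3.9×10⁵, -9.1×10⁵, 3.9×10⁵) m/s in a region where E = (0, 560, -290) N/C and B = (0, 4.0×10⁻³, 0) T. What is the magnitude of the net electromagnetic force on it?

|F| ≈ 6.68×10⁻¹⁶ N

v×B = (-1560, 0, 1560) N/C.
E + v×B = (-1560, 560, 1270) N/C.
F = q(E + v×B) = (−3.2×10⁻¹⁹ C)·(-1560, 560, 1270) = (4.99×10⁻¹⁶, -1.79×10⁻¹⁶, -4.06×10⁻¹⁶) N.
|F| = 6.68×10⁻¹⁶ N.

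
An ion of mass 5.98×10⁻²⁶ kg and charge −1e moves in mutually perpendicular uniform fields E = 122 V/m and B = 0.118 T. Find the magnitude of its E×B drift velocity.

The E×B drift speed is v_d = E/B.
v_d = 122/0.118 = 1030 m/s.

v_d ≈ 1030 m/s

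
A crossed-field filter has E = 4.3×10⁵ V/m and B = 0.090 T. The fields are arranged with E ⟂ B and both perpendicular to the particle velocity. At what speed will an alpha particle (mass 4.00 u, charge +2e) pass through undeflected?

v = 4.8×10⁶ m/s

Zero net Lorentz force requires |qE| = |q v×B|, i.e. E = vB.
v = E/B = 4.3×10⁵/0.090 = 4.8×10⁶ m/s.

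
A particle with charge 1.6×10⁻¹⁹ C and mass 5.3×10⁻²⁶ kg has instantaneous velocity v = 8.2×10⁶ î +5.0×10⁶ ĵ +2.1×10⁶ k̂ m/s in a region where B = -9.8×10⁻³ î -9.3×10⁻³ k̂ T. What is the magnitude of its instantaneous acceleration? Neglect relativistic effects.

|a| ≈ 2.64×10¹¹ m/s²

v×B = (-4.65×10⁴, 5.57×10⁴, 4.90×10⁴) N/C.
F = q v×B = (1.6×10⁻¹⁹ C)·(-4.65×10⁴, 5.57×10⁴, 4.90×10⁴) = (-7.44×10⁻¹⁵, 8.91×10⁻¹⁵, 7.84×10⁻¹⁵) N.
|a| = |F|/m = 1.401×10⁻¹⁴/5.3×10⁻²⁶ ≈ 2.64×10¹¹ m/s².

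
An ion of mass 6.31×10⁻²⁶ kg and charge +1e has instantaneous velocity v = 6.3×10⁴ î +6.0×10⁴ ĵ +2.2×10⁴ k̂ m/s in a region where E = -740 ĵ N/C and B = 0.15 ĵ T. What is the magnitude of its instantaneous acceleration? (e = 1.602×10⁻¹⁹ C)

|a| ≈ 2.55×10¹⁰ m/s²

v×B = (-3300, 0, 9450) N/C.
E + v×B = (-3300, -740, 9450) N/C.
F = q(E + v×B) = (1.602×10⁻¹⁹ C)·(-3300, -740, 9450) = (-5.29×10⁻¹⁶, -1.19×10⁻¹⁶, 1.51×10⁻¹⁵) N.
|a| = |F|/m = 1.608×10⁻¹⁵/6.31×10⁻²⁶ ≈ 2.55×10¹⁰ m/s².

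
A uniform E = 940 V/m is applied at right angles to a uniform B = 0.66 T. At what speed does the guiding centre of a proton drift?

In crossed fields the guiding centre drifts at v_d = |E×B|/B² = E/B, independent of charge and mass.
v_d = 940/0.66 = 1400 m/s.

v_d ≈ 1400 m/s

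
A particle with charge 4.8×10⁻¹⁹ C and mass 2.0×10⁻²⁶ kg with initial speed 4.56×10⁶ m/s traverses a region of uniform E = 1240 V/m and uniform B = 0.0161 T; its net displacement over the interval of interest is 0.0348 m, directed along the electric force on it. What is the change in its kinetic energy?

ΔKE ≈ 2.07×10⁻¹⁷ J

The magnetic force is always ⟂ v and does no work; only the electric force changes KE.
ΔKE = F_E · d = |q|E d = (4.8×10⁻¹⁹)(1240)(0.0348) ≈ 2.07×10⁻¹⁷ J.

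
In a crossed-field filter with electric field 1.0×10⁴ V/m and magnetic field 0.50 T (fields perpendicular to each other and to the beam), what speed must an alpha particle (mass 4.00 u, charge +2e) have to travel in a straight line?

For undeflected motion the electric and magnetic forces balance: qE = qvB.
v = E/B = 1.0×10⁴/0.50 = 2.0×10⁴ m/s.

v = 2.0×10⁴ m/s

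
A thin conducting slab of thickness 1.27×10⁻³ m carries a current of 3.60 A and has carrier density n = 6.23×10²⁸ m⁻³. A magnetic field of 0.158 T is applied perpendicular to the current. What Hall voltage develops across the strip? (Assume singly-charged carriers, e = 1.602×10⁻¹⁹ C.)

V_H = IB/(n e t).
V_H = (3.60)(0.158)/((6.23×10²⁸)(1.602×10⁻¹⁹)(1.27×10⁻³)) ≈ 4.49×10⁻⁸ V.

V_H ≈ 4.49×10⁻⁸ V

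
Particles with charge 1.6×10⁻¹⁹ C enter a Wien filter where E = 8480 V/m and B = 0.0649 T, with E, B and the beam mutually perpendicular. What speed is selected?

Zero net Lorentz force requires |qE| = |q v×B|, i.e. E = vB.
v = E/B = 8480/0.0649 = 1.31×10⁵ m/s.
The result is independent of the particle's charge and mass.

v = 1.31×10⁵ m/s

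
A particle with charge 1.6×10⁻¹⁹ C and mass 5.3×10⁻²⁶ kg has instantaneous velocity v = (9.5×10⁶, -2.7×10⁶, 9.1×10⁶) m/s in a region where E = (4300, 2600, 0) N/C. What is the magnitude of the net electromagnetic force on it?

Only an electric field acts, so F = qE = (1.6×10⁻¹⁹ C)·(4300, 2600, 0) = (6.88×10⁻¹⁶, 4.16×10⁻¹⁶, 0) N.
|F| = 8.04×10⁻¹⁶ N.

|F| ≈ 8.04×10⁻¹⁶ N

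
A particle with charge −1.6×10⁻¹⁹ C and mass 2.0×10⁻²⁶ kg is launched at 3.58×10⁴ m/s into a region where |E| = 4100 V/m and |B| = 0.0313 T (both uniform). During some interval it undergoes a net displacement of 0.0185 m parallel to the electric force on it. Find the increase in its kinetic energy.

The magnetic force is always ⟂ v and does no work; only the electric force changes KE.
ΔKE = F_E · d = |q|E d = (1.6×10⁻¹⁹)(4100)(0.0185) ≈ 1.21×10⁻¹⁷ J.

ΔKE ≈ 1.21×10⁻¹⁷ J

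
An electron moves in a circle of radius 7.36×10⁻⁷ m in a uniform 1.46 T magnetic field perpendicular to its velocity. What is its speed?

From |q|vB = mv²/r, v = |q|Br/m.
v = (1.602×10⁻¹⁹)(1.46)(7.36×10⁻⁷)/9.109×10⁻³¹ ≈ 1.89×10⁵ m/s.

v ≈ 1.89×10⁵ m/s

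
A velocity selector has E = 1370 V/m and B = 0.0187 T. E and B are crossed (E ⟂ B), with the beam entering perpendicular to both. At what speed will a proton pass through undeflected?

v = 7.33×10⁴ m/s

Straight-line motion ⇒ electric and magnetic forces cancel, so E = vB.
v = E/B = 1370/0.0187 = 7.33×10⁴ m/s.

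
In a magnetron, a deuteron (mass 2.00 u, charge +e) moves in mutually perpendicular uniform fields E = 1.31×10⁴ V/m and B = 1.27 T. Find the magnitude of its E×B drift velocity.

In crossed fields the guiding centre drifts at v_d = |E×B|/B² = E/B, independent of charge and mass.
v_d = 1.31×10⁴/1.27 = 1.03×10⁴ m/s.

v_d ≈ 1.03×10⁴ m/s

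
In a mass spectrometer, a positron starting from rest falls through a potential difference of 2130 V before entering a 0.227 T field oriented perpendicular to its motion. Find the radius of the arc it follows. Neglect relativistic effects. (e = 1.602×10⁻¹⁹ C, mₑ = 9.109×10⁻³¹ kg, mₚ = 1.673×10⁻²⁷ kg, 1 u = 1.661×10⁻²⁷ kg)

r ≈ 6.86×10⁻⁴ m

Acceleration: |q|V = ½mv² ⇒ v = √(2|q|V/m) = √(2·1.602×10⁻¹⁹·2130/9.109×10⁻³¹) ≈ 2.737×10⁷ m/s.
In the field: r = mv/(|q|B) = (9.109×10⁻³¹)(2.737×10⁷)/((1.602×10⁻¹⁹)(0.227)) ≈ 6.86×10⁻⁴ m.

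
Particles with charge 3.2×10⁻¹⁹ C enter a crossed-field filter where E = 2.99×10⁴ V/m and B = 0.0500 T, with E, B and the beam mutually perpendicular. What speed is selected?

Straight-line motion ⇒ electric and magnetic forces cancel, so E = vB.
v = E/B = 2.99×10⁴/0.0500 = 5.98×10⁵ m/s.
The result is independent of the particle's charge and mass.

v = 5.98×10⁵ m/s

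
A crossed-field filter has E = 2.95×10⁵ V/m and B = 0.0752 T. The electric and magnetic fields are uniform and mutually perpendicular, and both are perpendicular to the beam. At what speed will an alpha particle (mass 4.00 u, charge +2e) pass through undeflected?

Zero net Lorentz force requires |qE| = |q v×B|, i.e. E = vB.
v = E/B = 2.95×10⁵/0.0752 = 3.92×10⁶ m/s.
The result is independent of the particle's charge and mass.

v = 3.92×10⁶ m/s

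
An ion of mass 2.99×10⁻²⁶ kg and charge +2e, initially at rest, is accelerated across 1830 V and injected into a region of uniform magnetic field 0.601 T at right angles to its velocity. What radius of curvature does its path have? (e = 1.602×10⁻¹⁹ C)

Acceleration: |q|V = ½mv² ⇒ v = √(2|q|V/m) = √(2·3.204×10⁻¹⁹·1830/2.99×10⁻²⁶) ≈ 1.980×10⁵ m/s.
In the field: r = mv/(|q|B) = (2.99×10⁻²⁶)(1.980×10⁵)/((3.204×10⁻¹⁹)(0.601)) ≈ 0.0308 m.

r ≈ 0.0308 m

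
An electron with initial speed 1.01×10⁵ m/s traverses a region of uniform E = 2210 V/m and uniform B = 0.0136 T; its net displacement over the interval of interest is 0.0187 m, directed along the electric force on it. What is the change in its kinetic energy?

The magnetic force is always ⟂ v and does no work; only the electric force changes KE.
ΔKE = F_E · d = |q|E d = (1.602×10⁻¹⁹)(2210)(0.0187) ≈ 6.62×10⁻¹⁸ J.

ΔKE ≈ 6.62×10⁻¹⁸ J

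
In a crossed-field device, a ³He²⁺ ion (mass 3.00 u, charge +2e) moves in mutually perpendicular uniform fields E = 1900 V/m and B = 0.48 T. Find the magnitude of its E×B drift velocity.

v_d ≈ 4000 m/s

The E×B drift speed is v_d = E/B.
v_d = 1900/0.48 = 4000 m/s.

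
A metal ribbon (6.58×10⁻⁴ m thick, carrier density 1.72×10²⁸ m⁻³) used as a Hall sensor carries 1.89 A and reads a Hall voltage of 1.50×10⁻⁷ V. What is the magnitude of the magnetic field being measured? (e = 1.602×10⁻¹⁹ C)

B ≈ 0.144 T

From V_H = IB/(n e t), B = V_H n e t / I.
B = (1.50×10⁻⁷)(1.72×10²⁸)(1.602×10⁻¹⁹)(6.58×10⁻⁴)/1.89 ≈ 0.144 T.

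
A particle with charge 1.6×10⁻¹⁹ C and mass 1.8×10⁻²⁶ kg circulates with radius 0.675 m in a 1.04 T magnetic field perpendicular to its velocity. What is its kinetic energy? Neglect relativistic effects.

v = |q|Br/m, then KE = ½mv² = (qBr)²/(2m).
v = (1.6×10⁻¹⁹)(1.04)(0.675)/1.8×10⁻²⁶ ≈ 6.240×10⁶ m/s.
KE = ½(1.8×10⁻²⁶)(6.240×10⁶)² ≈ 3.50×10⁻¹³ J.

KE ≈ 3.50×10⁻¹³ J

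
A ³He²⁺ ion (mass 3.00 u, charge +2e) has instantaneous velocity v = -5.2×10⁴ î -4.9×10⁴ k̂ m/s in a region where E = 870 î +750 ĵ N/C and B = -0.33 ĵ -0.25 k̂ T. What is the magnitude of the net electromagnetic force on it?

|F| ≈ 8.35×10⁻¹⁵ N

v×B = (-1.62×10⁴, -1.30×10⁴, 1.72×10⁴) N/C.
E + v×B = (-1.53×10⁴, -1.22×10⁴, 1.72×10⁴) N/C.
F = q(E + v×B) = (3.204×10⁻¹⁹ C)·(-1.53×10⁴, -1.22×10⁴, 1.72×10⁴) = (-4.90×10⁻¹⁵, -3.92×10⁻¹⁵, 5.50×10⁻¹⁵) N.
|F| = 8.35×10⁻¹⁵ N.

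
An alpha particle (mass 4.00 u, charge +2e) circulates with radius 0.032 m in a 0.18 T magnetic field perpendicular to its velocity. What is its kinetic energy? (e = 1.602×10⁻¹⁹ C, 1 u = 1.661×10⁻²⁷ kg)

v = |q|Br/m, then KE = ½mv² = (qBr)²/(2m).
v = (3.204×10⁻¹⁹)(0.18)(0.032)/6.644×10⁻²⁷ ≈ 2.778×10⁵ m/s.
KE = ½(6.644×10⁻²⁷)(2.778×10⁵)² ≈ 2.6×10⁻¹⁶ J.

KE ≈ 2.6×10⁻¹⁶ J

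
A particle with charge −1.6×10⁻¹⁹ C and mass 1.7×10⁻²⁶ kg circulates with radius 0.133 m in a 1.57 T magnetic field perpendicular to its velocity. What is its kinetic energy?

KE ≈ 3.28×10⁻¹⁴ J

v = |q|Br/m, then KE = ½mv² = (qBr)²/(2m).
v = (1.6×10⁻¹⁹)(1.57)(0.133)/1.7×10⁻²⁶ ≈ 1.965×10⁶ m/s.
KE = ½(1.7×10⁻²⁶)(1.965×10⁶)² ≈ 3.28×10⁻¹⁴ J.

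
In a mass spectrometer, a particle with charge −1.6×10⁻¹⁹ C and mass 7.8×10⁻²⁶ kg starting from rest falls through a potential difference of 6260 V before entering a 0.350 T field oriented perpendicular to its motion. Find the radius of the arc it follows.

r ≈ 0.223 m

Acceleration: |q|V = ½mv² ⇒ v = √(2|q|V/m) = √(2·1.6×10⁻¹⁹·6260/7.8×10⁻²⁶) ≈ 1.603×10⁵ m/s.
In the field: r = mv/(|q|B) = (7.8×10⁻²⁶)(1.603×10⁵)/((1.6×10⁻¹⁹)(0.350)) ≈ 0.223 m.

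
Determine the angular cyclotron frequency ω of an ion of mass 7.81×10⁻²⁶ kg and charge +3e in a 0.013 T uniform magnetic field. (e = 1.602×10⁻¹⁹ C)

ω = |q|B/m.
ω = (4.806×10⁻¹⁹)(0.013)/7.81×10⁻²⁶ ≈ 8.0×10⁴ rad/s.

ω ≈ 8.0×10⁴ rad/s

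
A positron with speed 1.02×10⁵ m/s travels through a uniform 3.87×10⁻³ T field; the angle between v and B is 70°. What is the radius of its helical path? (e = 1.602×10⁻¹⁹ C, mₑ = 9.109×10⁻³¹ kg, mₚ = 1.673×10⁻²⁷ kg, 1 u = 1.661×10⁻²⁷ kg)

v⊥ = v sinθ = 1.02×10⁵·sin70° ≈ 9.585×10⁴ m/s.
r = m v⊥/(|q|B) = (9.109×10⁻³¹)(9.585×10⁴)/((1.602×10⁻¹⁹)(3.87×10⁻³)) ≈ 1.41×10⁻⁴ m.

r ≈ 1.41×10⁻⁴ m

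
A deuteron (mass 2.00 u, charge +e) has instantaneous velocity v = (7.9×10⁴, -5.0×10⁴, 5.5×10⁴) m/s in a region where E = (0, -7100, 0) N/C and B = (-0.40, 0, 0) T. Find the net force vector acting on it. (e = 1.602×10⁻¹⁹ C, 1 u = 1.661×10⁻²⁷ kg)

v×B = (0, -2.20×10⁴, -2.00×10⁴) N/C.
E + v×B = (0, -2.91×10⁴, -2.00×10⁴) N/C.
F = q(E + v×B) = (1.602×10⁻¹⁹ C)·(0, -2.91×10⁴, -2.00×10⁴) = (0, -4.66×10⁻¹⁵, -3.20×10⁻¹⁵) N.

F ≈ (0, -4.66×10⁻¹⁵, -3.20×10⁻¹⁵) N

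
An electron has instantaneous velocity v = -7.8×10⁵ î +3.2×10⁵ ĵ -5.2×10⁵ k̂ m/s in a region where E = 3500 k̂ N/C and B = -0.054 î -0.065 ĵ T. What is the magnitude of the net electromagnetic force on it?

v×B = (-3.38×10⁴, 2.81×10⁴, 6.80×10⁴) N/C.
E + v×B = (-3.38×10⁴, 2.81×10⁴, 7.15×10⁴) N/C.
F = q(E + v×B) = (−1.602×10⁻¹⁹ C)·(-3.38×10⁴, 2.81×10⁴, 7.15×10⁴) = (5.41×10⁻¹⁵, -4.50×10⁻¹⁵, -1.15×10⁻¹⁴) N.
|F| = 1.34×10⁻¹⁴ N.

|F| ≈ 1.34×10⁻¹⁴ N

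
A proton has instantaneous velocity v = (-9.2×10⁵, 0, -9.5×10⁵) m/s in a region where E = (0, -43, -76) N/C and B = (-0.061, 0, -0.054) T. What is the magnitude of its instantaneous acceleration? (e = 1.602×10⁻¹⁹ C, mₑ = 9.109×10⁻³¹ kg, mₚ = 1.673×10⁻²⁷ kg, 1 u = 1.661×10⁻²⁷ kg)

|a| ≈ 7.88×10¹¹ m/s²

v×B = (0, 8270, 0) N/C.
E + v×B = (0, 8230, -76.0) N/C.
F = q(E + v×B) = (1.602×10⁻¹⁹ C)·(0, 8230, -76.0) = (0, 1.32×10⁻¹⁵, -1.22×10⁻¹⁷) N.
|a| = |F|/m = 1.318×10⁻¹⁵/1.673×10⁻²⁷ ≈ 7.88×10¹¹ m/s².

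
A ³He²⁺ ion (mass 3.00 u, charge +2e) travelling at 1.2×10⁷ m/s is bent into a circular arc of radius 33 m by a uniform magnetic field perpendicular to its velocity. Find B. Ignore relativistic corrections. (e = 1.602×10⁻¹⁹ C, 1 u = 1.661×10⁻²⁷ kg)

B ≈ 5.7×10⁻³ T

From |q|vB = mv²/r, B = mv/(|q|r).
B = (4.983×10⁻²⁷)(1.2×10⁷)/((3.204×10⁻¹⁹)(33)) ≈ 5.7×10⁻³ T.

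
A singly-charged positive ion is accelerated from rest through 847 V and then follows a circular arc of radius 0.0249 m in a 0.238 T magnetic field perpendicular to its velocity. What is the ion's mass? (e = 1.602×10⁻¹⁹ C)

m ≈ 3.32×10⁻²⁷ kg

Combine |q|V = ½mv² and r = mv/(|q|B): eliminate v to get m = qB²r²/(2V).
m = (1.602×10⁻¹⁹)(0.238)²(0.0249)²/(2·847) ≈ 3.32×10⁻²⁷ kg.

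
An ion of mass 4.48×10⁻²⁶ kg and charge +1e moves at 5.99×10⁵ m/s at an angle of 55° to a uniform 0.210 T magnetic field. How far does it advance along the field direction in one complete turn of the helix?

v∥ = v cosθ = 5.99×10⁵·cos55° ≈ 3.436×10⁵ m/s.
T = 2πm/(|q|B) = 2π(4.48×10⁻²⁶)/((1.602×10⁻¹⁹)(0.210)) ≈ 8.367×10⁻⁶ s.
pitch = v∥ T = (3.436×10⁵)(8.367×10⁻⁶) ≈ 2.87 m.

p ≈ 2.87 m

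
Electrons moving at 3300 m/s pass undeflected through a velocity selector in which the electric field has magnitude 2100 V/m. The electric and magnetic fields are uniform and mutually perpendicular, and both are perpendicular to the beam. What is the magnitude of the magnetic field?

Balance of forces in the selector: qE = qvB ⇒ B = E/v.
B = 2100/3300 = 0.64 T.

B = 0.64 T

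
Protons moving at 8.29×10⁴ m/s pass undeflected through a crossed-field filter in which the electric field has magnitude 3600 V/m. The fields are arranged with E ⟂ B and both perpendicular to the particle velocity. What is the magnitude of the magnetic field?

B = 0.0434 T

Balance of forces in the selector: qE = qvB ⇒ B = E/v.
B = 3600/8.29×10⁴ = 0.0434 T.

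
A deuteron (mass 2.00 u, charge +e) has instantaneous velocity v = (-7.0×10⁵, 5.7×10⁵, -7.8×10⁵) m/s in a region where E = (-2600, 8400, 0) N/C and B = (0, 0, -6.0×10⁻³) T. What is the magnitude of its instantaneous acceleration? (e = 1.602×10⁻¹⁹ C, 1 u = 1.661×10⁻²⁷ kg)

v×B = (-3420, -4200, 0) N/C.
E + v×B = (-6020, 4200, 0) N/C.
F = q(E + v×B) = (1.602×10⁻¹⁹ C)·(-6020, 4200, 0) = (-9.64×10⁻¹⁶, 6.73×10⁻¹⁶, 0) N.
|a| = |F|/m = 1.176×10⁻¹⁵/3.322×10⁻²⁷ ≈ 3.54×10¹¹ m/s².

|a| ≈ 3.54×10¹¹ m/s²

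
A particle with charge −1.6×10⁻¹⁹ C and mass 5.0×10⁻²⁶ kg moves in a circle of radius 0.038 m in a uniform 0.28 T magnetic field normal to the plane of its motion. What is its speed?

From |q|vB = mv²/r, v = |q|Br/m.
v = (1.6×10⁻¹⁹)(0.28)(0.038)/5.0×10⁻²⁶ ≈ 3.4×10⁴ m/s.

v ≈ 3.4×10⁴ m/s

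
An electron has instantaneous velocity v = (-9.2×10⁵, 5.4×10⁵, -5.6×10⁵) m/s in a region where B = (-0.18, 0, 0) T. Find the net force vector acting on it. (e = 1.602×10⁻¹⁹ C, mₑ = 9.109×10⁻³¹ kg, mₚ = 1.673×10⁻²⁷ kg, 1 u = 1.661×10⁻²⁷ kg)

F ≈ (0, -1.61×10⁻¹⁴, -1.56×10⁻¹⁴) N

v×B = (0, 1.01×10⁵, 9.72×10⁴) N/C.
F = q v×B = (−1.602×10⁻¹⁹ C)·(0, 1.01×10⁵, 9.72×10⁴) = (0, -1.61×10⁻¹⁴, -1.56×10⁻¹⁴) N.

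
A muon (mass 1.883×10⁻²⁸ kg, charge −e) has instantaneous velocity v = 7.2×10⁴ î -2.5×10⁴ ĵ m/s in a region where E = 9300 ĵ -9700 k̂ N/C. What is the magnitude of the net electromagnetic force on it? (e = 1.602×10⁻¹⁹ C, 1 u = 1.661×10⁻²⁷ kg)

Only an electric field acts, so F = qE = (−1.602×10⁻¹⁹ C)·(0, 9300, -9700) = (0, -1.49×10⁻¹⁵, 1.55×10⁻¹⁵) N.
|F| = 2.15×10⁻¹⁵ N.

|F| ≈ 2.15×10⁻¹⁵ N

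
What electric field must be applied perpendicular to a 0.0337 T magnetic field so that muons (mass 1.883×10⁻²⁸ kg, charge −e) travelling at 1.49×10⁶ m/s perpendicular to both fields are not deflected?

E = 5.02×10⁴ V/m

For straight-line motion qE = qvB, so E = vB.
E = 1.49×10⁶ × 0.0337 = 5.02×10⁴ V/m.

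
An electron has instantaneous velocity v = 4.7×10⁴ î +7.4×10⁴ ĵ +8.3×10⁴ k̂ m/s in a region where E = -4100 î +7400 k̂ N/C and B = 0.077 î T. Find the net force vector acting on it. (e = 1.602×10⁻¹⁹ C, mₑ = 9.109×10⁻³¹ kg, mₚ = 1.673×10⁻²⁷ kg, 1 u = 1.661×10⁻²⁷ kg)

F ≈ (6.57×10⁻¹⁶, -1.02×10⁻¹⁵, -2.73×10⁻¹⁶) N

v×B = (0, 6390, -5700) N/C.
E + v×B = (-4100, 6390, 1700) N/C.
F = q(E + v×B) = (−1.602×10⁻¹⁹ C)·(-4100, 6390, 1700) = (6.57×10⁻¹⁶, -1.02×10⁻¹⁵, -2.73×10⁻¹⁶) N.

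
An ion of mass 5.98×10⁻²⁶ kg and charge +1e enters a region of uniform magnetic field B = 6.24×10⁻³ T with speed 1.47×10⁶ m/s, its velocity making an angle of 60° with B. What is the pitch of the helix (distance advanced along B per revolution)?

v∥ = v cosθ = 1.47×10⁶·cos60° ≈ 7.350×10⁵ m/s.
T = 2πm/(|q|B) = 2π(5.98×10⁻²⁶)/((1.602×10⁻¹⁹)(6.24×10⁻³)) ≈ 3.759×10⁻⁴ s.
pitch = v∥ T = (7.350×10⁵)(3.759×10⁻⁴) ≈ 276 m.

p ≈ 276 m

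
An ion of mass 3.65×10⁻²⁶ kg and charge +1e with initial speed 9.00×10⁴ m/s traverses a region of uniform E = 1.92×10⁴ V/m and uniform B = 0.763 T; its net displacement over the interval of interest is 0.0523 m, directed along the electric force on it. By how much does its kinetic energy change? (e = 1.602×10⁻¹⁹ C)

The magnetic force is always ⟂ v and does no work; only the electric force changes KE.
ΔKE = F_E · d = |q|E d = (1.602×10⁻¹⁹)(1.92×10⁴)(0.0523) ≈ 1.61×10⁻¹⁶ J.

ΔKE ≈ 1.61×10⁻¹⁶ J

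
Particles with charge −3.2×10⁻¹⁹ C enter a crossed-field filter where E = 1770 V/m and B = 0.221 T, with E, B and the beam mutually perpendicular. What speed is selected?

v = 8010 m/s

For undeflected motion the electric and magnetic forces balance: qE = qvB.
v = E/B = 1770/0.221 = 8010 m/s.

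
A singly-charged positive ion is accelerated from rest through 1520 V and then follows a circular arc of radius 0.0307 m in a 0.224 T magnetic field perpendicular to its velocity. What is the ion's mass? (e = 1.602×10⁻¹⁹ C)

Combine |q|V = ½mv² and r = mv/(|q|B): eliminate v to get m = qB²r²/(2V).
m = (1.602×10⁻¹⁹)(0.224)²(0.0307)²/(2·1520) ≈ 2.49×10⁻²⁷ kg.

m ≈ 2.49×10⁻²⁷ kg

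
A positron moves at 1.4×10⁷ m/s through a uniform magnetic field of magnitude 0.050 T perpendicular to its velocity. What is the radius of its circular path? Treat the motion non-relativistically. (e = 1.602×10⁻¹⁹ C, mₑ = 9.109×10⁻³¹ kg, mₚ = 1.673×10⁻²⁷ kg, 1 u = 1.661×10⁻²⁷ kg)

r ≈ 1.6×10⁻³ m

The magnetic force provides the centripetal force: |q|vB = mv²/r.
r = mv/(|q|B) = (9.109×10⁻³¹)(1.4×10⁷)/((1.602×10⁻¹⁹)(0.050)) ≈ 1.6×10⁻³ m.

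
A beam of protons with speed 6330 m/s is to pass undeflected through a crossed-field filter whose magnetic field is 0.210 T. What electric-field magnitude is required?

E = 1330 V/m

For straight-line motion qE = qvB, so E = vB.
E = 6330 × 0.210 = 1330 V/m.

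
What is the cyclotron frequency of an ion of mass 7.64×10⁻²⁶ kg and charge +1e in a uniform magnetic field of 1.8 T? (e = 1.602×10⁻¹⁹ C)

f ≈ 6.0×10⁵ Hz

f = |q|B/(2πm).
f = (1.602×10⁻¹⁹)(1.8)/(2π·7.64×10⁻²⁶) ≈ 6.0×10⁵ Hz.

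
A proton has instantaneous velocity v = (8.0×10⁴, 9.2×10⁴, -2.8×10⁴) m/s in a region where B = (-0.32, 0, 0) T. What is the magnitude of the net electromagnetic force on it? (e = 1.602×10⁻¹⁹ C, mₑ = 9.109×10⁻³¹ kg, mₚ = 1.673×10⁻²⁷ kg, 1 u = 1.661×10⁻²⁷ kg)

v×B = (0, 8960, 2.94×10⁴) N/C.
F = q v×B = (1.602×10⁻¹⁹ C)·(0, 8960, 2.94×10⁴) = (0, 1.44×10⁻¹⁵, 4.72×10⁻¹⁵) N.
|F| = 4.93×10⁻¹⁵ N.

|F| ≈ 4.93×10⁻¹⁵ N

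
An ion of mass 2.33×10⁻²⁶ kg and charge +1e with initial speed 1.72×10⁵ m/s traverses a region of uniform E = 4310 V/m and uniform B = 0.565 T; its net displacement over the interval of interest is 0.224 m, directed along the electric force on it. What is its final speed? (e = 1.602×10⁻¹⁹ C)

B does no work; ΔKE = |q|E d.
½mv_f² = ½mv₀² + |q|Ed = ½(2.33×10⁻²⁶)(1.72×10⁵)² + (1.602×10⁻¹⁹)(4310)(0.224) ≈ 3.447×10⁻¹⁶ J + 1.547×10⁻¹⁶ J ≈ 4.993×10⁻¹⁶ J.
v_f = √(2·4.993×10⁻¹⁶/2.33×10⁻²⁶) ≈ 2.07×10⁵ m/s.

v_f ≈ 2.07×10⁵ m/s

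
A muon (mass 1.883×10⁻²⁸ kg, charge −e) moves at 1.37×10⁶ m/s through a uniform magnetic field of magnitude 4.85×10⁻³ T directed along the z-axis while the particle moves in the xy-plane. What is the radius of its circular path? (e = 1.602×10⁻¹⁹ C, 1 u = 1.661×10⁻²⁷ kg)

r ≈ 0.332 m

The magnetic force provides the centripetal force: |q|vB = mv²/r.
r = mv/(|q|B) = (1.883×10⁻²⁸)(1.37×10⁶)/((1.602×10⁻¹⁹)(4.85×10⁻³)) ≈ 0.332 m.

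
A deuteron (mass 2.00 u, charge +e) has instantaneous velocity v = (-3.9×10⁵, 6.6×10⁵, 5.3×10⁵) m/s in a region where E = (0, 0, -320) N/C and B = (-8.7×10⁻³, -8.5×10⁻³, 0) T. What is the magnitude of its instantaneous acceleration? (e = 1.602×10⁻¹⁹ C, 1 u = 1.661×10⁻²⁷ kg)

v×B = (4500, -4610, 9060) N/C.
E + v×B = (4500, -4610, 8740) N/C.
F = q(E + v×B) = (1.602×10⁻¹⁹ C)·(4500, -4610, 8740) = (7.22×10⁻¹⁶, -7.39×10⁻¹⁶, 1.40×10⁻¹⁵) N.
|a| = |F|/m = 1.739×10⁻¹⁵/3.322×10⁻²⁷ ≈ 5.24×10¹¹ m/s².

|a| ≈ 5.24×10¹¹ m/s²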